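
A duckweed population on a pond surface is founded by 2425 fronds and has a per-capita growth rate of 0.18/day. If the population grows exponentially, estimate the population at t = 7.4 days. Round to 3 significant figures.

9190 fronds

N(t) = N₀·e^(rt) = 2425 × e^(0.18×7.4) = 2425 × e^1.332.
e^1.332 ≈ 3.7886, so N ≈ 2425 × 3.7886 = 9187.39.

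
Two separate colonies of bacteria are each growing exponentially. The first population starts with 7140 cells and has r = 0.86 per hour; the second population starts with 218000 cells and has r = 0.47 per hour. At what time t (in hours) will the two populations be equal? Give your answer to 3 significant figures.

8.77 hours

Set 7140·e^(0.86t) = 218000·e^(0.47t).
e^((0.86 − 0.47)t) = 218000/7140 → e^(0.39·t) = 30.532.
0.39·t = ln(30.532) = 3.4188, so t = 3.4188/0.39 = 8.7661.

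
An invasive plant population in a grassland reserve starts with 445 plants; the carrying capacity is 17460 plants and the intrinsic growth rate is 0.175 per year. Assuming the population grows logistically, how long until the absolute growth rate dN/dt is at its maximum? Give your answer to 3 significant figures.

20.8 years

Logistic growth is fastest at N = K/2 = 8730.
A = (K − N₀)/N₀ = 38.236. Set K/(1 + A·e^(−rt)) = K/2 → A·e^(−rt) = 1.
e^(−0.175t) = 1/38.236 = 0.0261534, so t = ln(38.236)/0.175 = 3.6438/0.175 = 20.822.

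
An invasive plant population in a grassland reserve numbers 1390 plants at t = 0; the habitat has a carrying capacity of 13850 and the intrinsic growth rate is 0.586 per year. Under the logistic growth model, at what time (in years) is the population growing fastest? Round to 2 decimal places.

3.74 years

Logistic growth is fastest at N = K/2 = 6925.
A = (K − N₀)/N₀ = 8.964. Set K/(1 + A·e^(−rt)) = K/2 → A·e^(−rt) = 1.
e^(−0.586t) = 1/8.964 = 0.111557, so t = ln(8.964)/0.586 = 2.1932/0.586 = 3.7427.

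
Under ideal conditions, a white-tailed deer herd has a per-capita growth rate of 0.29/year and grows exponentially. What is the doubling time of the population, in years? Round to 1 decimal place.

Doubling time t_d = ln(2)/r = 0.6931/0.29 = 2.3902.

2.4 years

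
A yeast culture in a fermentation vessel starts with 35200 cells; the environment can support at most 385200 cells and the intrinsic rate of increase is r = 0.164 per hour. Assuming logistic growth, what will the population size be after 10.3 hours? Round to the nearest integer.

A = (K − N₀)/N₀ = (385200 − 35200)/35200 = 9.9432.
N(t) = K/(1 + A·e^(−rt)) = 385200/(1 + 9.9432×e^(−0.164×10.3)).
e^(−1.689) = 0.18467; denominator = 1 + 9.9432×0.18467 = 2.8362.
N = 385200/2.8362 = 135817.

135817 cells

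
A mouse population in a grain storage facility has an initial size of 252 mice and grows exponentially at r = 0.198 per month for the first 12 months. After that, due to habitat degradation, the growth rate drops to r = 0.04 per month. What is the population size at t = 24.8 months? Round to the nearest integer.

Phase 1: N(12) = 252·e^(0.198×12) = 252·e^2.376 = 2711.97.
Phase 2 runs for 24.8 − 12 = 12.8 months at r = 0.04.
N(24.8) = 2711.97·e^(0.04×12.8) = 2711.97·e^0.512 = 4525.25.

4525 mice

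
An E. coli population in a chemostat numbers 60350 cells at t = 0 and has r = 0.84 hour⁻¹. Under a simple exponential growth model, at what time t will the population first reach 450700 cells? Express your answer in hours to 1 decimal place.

Set N₀·e^(rt) = 450700: e^(0.84·t) = 450700/60350 = 7.4681.
0.84·t = ln(7.4681) = 2.0106, so t = 2.0106/0.84 = 2.3936.

2.4 hours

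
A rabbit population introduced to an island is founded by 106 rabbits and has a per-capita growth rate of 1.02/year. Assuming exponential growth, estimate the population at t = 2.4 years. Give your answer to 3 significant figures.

1230 rabbits

N(t) = N₀·e^(rt) = 106 × e^(1.02×2.4) = 106 × e^2.448.
e^2.448 ≈ 11.565, so N ≈ 106 × 11.565 = 1225.91.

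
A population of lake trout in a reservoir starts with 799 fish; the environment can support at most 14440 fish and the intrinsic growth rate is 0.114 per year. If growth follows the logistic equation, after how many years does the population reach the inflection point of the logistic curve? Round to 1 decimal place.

24.9 years

Logistic growth is fastest at N = K/2 = 7220.
A = (K − N₀)/N₀ = 17.073. Set K/(1 + A·e^(−rt)) = K/2 → A·e^(−rt) = 1.
e^(−0.114t) = 1/17.073 = 0.0585734, so t = ln(17.073)/0.114 = 2.8375/0.114 = 24.89.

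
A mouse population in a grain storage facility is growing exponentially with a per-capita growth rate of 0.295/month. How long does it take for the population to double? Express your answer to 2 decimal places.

2.35 months

Doubling time t_d = ln(2)/r = 0.6931/0.295 = 2.3497.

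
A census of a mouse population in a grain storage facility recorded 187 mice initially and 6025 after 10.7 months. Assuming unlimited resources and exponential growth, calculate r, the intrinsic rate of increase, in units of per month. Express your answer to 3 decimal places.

From N(t) = N₀·e^(rt): e^(r·10.7) = 6025/187 = 32.219.
r·10.7 = ln(32.219) = 3.4726, so r = 3.4726/10.7 = 0.32454.

0.325 per month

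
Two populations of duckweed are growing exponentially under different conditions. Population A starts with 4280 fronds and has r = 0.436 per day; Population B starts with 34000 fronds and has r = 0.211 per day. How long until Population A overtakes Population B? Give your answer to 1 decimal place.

Set 4280·e^(0.436t) = 34000·e^(0.211t).
e^((0.436 − 0.211)t) = 34000/4280 → e^(0.225·t) = 7.9439.
0.225·t = ln(7.9439) = 2.0724, so t = 2.0724/0.225 = 9.2107.

9.2 days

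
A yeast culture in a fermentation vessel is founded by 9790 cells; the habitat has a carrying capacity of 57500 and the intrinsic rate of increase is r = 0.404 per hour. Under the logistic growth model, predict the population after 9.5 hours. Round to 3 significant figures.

52000 cells

A = (K − N₀)/N₀ = (57500 − 9790)/9790 = 4.8733.
N(t) = K/(1 + A·e^(−rt)) = 57500/(1 + 4.8733×e^(−0.404×9.5)).
e^(−3.838) = 0.021537; denominator = 1 + 4.8733×0.021537 = 1.105.
N = 57500/1.105 = 52038.3.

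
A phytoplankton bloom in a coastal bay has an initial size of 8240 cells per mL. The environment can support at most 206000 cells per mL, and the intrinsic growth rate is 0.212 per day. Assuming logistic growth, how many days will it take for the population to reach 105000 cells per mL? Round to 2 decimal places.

A = (K − N₀)/N₀ = (206000 − 8240)/8240 = 24.
Solve 206000/(1 + 24·e^(−0.212t)) = 105000: 1 + 24·e^(−0.212t) = 1.9619, so e^(−0.212t) = 0.0400794.
−0.212·t = ln(0.0400794) = -3.2169, so t = 3.2169/0.212 = 15.174.

15.17 days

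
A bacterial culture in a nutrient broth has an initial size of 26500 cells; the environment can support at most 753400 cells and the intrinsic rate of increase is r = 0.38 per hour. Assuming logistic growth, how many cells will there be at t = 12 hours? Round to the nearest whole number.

A = (K − N₀)/N₀ = (753400 − 26500)/26500 = 27.43.
N(t) = K/(1 + A·e^(−rt)) = 753400/(1 + 27.43×e^(−0.38×12)).
e^(−4.56) = 0.010462; denominator = 1 + 27.43×0.010462 = 1.287.
N = 753400/1.287 = 585403.

585403 cells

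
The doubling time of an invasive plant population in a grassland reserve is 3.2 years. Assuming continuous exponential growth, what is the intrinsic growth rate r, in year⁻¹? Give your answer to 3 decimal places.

r = ln(2)/t_d = 0.6931/3.2 = 0.21661.

0.217 per year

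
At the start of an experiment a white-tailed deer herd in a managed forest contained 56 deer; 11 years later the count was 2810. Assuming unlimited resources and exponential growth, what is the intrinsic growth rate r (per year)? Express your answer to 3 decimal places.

0.356 per year

From N(t) = N₀·e^(rt): e^(r·11) = 2810/56 = 50.179.
r·11 = ln(50.179) = 3.9156, so r = 3.9156/11 = 0.35596.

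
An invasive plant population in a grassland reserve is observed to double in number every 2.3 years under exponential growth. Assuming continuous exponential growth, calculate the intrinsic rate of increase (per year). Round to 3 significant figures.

r = ln(2)/t_d = 0.6931/2.3 = 0.30137.

0.301 per year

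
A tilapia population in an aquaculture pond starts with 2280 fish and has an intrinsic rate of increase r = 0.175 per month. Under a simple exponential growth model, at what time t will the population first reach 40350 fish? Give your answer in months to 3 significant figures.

16.4 months

Set N₀·e^(rt) = 40350: e^(0.175·t) = 40350/2280 = 17.697.
0.175·t = ln(17.697) = 2.8734, so t = 2.8734/0.175 = 16.42.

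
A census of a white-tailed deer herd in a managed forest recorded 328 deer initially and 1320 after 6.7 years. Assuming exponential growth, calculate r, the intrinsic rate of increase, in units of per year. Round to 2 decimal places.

0.21 per year

From N(t) = N₀·e^(rt): e^(r·6.7) = 1320/328 = 4.0244.
r·6.7 = ln(4.0244) = 1.3924, so r = 1.3924/6.7 = 0.20782.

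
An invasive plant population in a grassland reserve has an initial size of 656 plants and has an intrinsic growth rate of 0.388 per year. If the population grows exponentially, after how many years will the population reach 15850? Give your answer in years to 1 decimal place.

8.2 years

Set N₀·e^(rt) = 15850: e^(0.388·t) = 15850/656 = 24.162.
0.388·t = ln(24.162) = 3.1848, so t = 3.1848/0.388 = 8.2082.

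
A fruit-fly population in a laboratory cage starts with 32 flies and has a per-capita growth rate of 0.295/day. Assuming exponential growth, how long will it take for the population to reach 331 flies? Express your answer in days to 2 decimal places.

7.92 days

Set N₀·e^(rt) = 331: e^(0.295·t) = 331/32 = 10.344.
0.295·t = ln(10.344) = 2.3364, so t = 2.3364/0.295 = 7.9199.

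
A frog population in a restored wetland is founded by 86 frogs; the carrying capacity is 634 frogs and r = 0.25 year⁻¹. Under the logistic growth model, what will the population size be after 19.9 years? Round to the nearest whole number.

A = (K − N₀)/N₀ = (634 − 86)/86 = 6.3721.
N(t) = K/(1 + A·e^(−rt)) = 634/(1 + 6.3721×e^(−0.25×19.9)).
e^(−4.975) = 0.0069085; denominator = 1 + 6.3721×0.0069085 = 1.044.
N = 634/1.044 = 607.267.

607 frogs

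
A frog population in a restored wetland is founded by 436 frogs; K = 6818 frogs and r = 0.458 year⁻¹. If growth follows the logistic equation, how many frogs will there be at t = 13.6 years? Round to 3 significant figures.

6630 frogs

A = (K − N₀)/N₀ = (6818 − 436)/436 = 14.638.
N(t) = K/(1 + A·e^(−rt)) = 6818/(1 + 14.638×e^(−0.458×13.6)).
e^(−6.229) = 0.0019718; denominator = 1 + 14.638×0.0019718 = 1.0289.
N = 6818/1.0289 = 6626.73.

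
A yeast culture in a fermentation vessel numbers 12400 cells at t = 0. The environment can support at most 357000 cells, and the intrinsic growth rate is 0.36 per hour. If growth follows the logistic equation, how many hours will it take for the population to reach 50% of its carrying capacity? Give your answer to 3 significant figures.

9.24 hours

A = (K − N₀)/N₀ = (357000 − 12400)/12400 = 27.79.
Solve 357000/(1 + 27.79·e^(−0.36t)) = 178500: 1 + 27.79·e^(−0.36t) = 2, so e^(−0.36t) = 0.0359837.
−0.36·t = ln(0.0359837) = -3.3247, so t = 3.3247/0.36 = 9.2352.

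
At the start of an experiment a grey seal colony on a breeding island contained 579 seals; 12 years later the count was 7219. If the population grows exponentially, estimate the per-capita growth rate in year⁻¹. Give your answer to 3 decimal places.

0.210 per year

From N(t) = N₀·e^(rt): e^(r·12) = 7219/579 = 12.468.
r·12 = ln(12.468) = 2.5232, so r = 2.5232/12 = 0.21026.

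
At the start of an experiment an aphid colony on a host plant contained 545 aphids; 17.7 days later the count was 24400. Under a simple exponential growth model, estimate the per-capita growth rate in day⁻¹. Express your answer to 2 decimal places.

From N(t) = N₀·e^(rt): e^(r·17.7) = 24400/545 = 44.771.
r·17.7 = ln(44.771) = 3.8016, so r = 3.8016/17.7 = 0.21478.

0.21 per day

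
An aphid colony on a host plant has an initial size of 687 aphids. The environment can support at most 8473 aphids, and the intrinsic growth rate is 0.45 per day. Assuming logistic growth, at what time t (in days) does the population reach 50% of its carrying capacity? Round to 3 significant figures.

5.39 days

A = (K − N₀)/N₀ = (8473 − 687)/687 = 11.333.
Solve 8473/(1 + 11.333·e^(−0.45t)) = 4236.5: 1 + 11.333·e^(−0.45t) = 2, so e^(−0.45t) = 0.0882353.
−0.45·t = ln(0.0882353) = -2.4277, so t = 2.4277/0.45 = 5.395.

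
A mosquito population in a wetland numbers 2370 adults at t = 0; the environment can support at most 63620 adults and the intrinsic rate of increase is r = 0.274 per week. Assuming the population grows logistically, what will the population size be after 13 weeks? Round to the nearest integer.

A = (K − N₀)/N₀ = (63620 − 2370)/2370 = 25.844.
N(t) = K/(1 + A·e^(−rt)) = 63620/(1 + 25.844×e^(−0.274×13)).
e^(−3.562) = 0.028382; denominator = 1 + 25.844×0.028382 = 1.7335.
N = 63620/1.7335 = 36700.3.

36700 adults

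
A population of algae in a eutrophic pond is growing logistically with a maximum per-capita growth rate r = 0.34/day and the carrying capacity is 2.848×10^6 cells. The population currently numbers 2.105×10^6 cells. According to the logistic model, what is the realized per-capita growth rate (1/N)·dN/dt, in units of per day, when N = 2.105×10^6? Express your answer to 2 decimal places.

0.09 per day

(1/N)·dN/dt = r(1 − N/K) = 0.34 × (1 − 2.105×10^6/2.848×10^6).
= 0.34 × 0.26088 = 0.088701.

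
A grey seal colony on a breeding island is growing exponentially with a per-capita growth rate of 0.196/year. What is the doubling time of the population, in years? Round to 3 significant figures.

Doubling time t_d = ln(2)/r = 0.6931/0.196 = 3.5365.

3.54 years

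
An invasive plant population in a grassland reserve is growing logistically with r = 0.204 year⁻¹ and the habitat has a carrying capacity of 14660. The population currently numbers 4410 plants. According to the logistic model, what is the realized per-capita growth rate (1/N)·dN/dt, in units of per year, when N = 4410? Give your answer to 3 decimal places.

0.143 per year

(1/N)·dN/dt = r(1 − N/K) = 0.204 × (1 − 4410/14660).
= 0.204 × 0.69918 = 0.14263.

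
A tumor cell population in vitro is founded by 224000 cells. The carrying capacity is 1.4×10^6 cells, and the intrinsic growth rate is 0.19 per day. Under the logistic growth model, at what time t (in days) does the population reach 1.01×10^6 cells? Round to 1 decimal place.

13.7 days

A = (K − N₀)/N₀ = (1.4×10^6 − 224000)/224000 = 5.25.
Solve 1.4×10^6/(1 + 5.25·e^(−0.19t)) = 1.01×10^6: 1 + 5.25·e^(−0.19t) = 1.3861, so e^(−0.19t) = 0.0735502.
−0.19·t = ln(0.0735502) = -2.6098, so t = 2.6098/0.19 = 13.736.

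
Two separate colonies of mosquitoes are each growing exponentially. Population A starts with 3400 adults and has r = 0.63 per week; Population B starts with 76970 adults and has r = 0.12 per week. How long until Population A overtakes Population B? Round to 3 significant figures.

6.12 weeks

Set 3400·e^(0.63t) = 76970·e^(0.12t).
e^((0.63 − 0.12)t) = 76970/3400 → e^(0.51·t) = 22.638.
0.51·t = ln(22.638) = 3.1196, so t = 3.1196/0.51 = 6.1169.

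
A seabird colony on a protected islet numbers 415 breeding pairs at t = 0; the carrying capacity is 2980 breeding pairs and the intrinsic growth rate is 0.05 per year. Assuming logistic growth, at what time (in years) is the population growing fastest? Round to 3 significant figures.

36.4 years

Logistic growth is fastest at N = K/2 = 1490.
A = (K − N₀)/N₀ = 6.1807. Set K/(1 + A·e^(−rt)) = K/2 → A·e^(−rt) = 1.
e^(−0.05t) = 1/6.1807 = 0.161793, so t = ln(6.1807)/0.05 = 1.8214/0.05 = 36.429.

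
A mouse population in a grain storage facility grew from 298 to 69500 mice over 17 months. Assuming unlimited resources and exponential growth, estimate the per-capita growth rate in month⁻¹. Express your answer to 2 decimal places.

0.32 per month

From N(t) = N₀·e^(rt): e^(r·17) = 69500/298 = 233.22.
r·17 = ln(233.22) = 5.452, so r = 5.452/17 = 0.32071.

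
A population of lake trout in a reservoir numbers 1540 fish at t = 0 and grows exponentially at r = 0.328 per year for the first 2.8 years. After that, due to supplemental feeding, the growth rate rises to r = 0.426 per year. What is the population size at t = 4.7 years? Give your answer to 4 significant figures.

Phase 1: N(2.8) = 1540·e^(0.328×2.8) = 1540·e^0.9184 = 3858.13.
Phase 2 runs for 4.7 − 2.8 = 1.9 years at r = 0.426.
N(4.7) = 3858.13·e^(0.426×1.9) = 3858.13·e^0.8094 = 8667.52.

8668 fish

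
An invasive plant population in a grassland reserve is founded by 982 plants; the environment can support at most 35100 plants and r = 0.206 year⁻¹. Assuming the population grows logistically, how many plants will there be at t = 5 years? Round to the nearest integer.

A = (K − N₀)/N₀ = (35100 − 982)/982 = 34.743.
N(t) = K/(1 + A·e^(−rt)) = 35100/(1 + 34.743×e^(−0.206×5)).
e^(−1.03) = 0.35701; denominator = 1 + 34.743×0.35701 = 13.404.
N = 35100/13.404 = 2618.69.

2619 plants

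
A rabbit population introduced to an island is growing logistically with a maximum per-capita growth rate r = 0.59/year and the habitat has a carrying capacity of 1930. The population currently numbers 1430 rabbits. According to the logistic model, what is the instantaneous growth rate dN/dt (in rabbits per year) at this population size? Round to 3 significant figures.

dN/dt = rN(1 − N/K) = 0.59 × 1430 × (1 − 1430/1930).
1 − 1430/1930 = 0.25907; dN/dt = 0.59 × 1430 × 0.25907 = 218.58.

219 rabbits per year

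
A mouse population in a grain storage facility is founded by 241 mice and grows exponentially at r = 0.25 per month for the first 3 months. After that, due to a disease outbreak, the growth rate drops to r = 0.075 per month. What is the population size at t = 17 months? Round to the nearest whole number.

1458 mice

Phase 1: N(3) = 241·e^(0.25×3) = 241·e^0.75 = 510.197.
Phase 2 runs for 17 − 3 = 14 months at r = 0.075.
N(17) = 510.197·e^(0.075×14) = 510.197·e^1.05 = 1457.97.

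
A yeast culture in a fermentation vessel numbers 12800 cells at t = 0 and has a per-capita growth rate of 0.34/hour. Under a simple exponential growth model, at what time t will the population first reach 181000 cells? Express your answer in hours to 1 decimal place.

Set N₀·e^(rt) = 181000: e^(0.34·t) = 181000/12800 = 14.141.
0.34·t = ln(14.141) = 2.6491, so t = 2.6491/0.34 = 7.7913.

7.8 hours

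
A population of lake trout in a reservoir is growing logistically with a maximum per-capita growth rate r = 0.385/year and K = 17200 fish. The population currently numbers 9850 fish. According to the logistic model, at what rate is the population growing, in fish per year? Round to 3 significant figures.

1620 fish per year

dN/dt = rN(1 − N/K) = 0.385 × 9850 × (1 − 9850/17200).
1 − 9850/17200 = 0.42733; dN/dt = 0.385 × 9850 × 0.42733 = 1620.5.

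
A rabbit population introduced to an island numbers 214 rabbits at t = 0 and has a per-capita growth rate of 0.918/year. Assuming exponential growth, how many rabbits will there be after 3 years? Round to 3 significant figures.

N(t) = N₀·e^(rt) = 214 × e^(0.918×3) = 214 × e^2.754.
e^2.754 ≈ 15.705, so N ≈ 214 × 15.705 = 3360.94.

3360 rabbits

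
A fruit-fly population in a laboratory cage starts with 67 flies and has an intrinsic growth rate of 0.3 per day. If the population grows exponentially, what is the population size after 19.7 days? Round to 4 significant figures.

N(t) = N₀·e^(rt) = 67 × e^(0.3×19.7) = 67 × e^5.91.
e^5.91 ≈ 368.71, so N ≈ 67 × 368.71 = 24703.3.

24700 flies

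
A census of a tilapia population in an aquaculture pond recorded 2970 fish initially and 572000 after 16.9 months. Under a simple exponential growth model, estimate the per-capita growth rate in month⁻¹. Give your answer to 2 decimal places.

0.31 per month

From N(t) = N₀·e^(rt): e^(r·16.9) = 572000/2970 = 192.59.
r·16.9 = ln(192.59) = 5.2606, so r = 5.2606/16.9 = 0.31128.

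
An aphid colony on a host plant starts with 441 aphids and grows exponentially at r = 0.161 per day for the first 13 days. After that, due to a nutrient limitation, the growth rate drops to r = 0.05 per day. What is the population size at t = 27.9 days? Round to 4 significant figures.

7533 aphids

Phase 1: N(13) = 441·e^(0.161×13) = 441·e^2.093 = 3576.16.
Phase 2 runs for 27.9 − 13 = 14.9 days at r = 0.05.
N(27.9) = 3576.16·e^(0.05×14.9) = 3576.16·e^0.745 = 7532.97.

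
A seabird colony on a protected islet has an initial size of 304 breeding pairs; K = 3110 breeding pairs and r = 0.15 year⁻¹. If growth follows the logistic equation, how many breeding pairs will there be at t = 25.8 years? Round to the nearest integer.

2608 breeding pairs

A = (K − N₀)/N₀ = (3110 − 304)/304 = 9.2303.
N(t) = K/(1 + A·e^(−rt)) = 3110/(1 + 9.2303×e^(−0.15×25.8)).
e^(−3.87) = 0.020858; denominator = 1 + 9.2303×0.020858 = 1.1925.
N = 3110/1.1925 = 2607.9.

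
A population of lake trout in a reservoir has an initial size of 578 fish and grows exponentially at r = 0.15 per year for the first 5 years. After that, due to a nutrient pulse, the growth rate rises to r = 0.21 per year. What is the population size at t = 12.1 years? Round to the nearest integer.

5435 fish

Phase 1: N(5) = 578·e^(0.15×5) = 578·e^0.75 = 1223.63.
Phase 2 runs for 12.1 − 5 = 7.1 years at r = 0.21.
N(12.1) = 1223.63·e^(0.21×7.1) = 1223.63·e^1.491 = 5434.78.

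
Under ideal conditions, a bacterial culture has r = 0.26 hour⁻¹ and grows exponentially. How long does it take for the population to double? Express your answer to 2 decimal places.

Doubling time t_d = ln(2)/r = 0.6931/0.26 = 2.666.

2.67 hours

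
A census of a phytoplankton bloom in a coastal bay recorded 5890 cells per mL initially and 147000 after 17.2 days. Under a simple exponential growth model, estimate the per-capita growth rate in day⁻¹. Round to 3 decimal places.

From N(t) = N₀·e^(rt): e^(r·17.2) = 147000/5890 = 24.958.
r·17.2 = ln(24.958) = 3.2172, so r = 3.2172/17.2 = 0.18705.

0.187 per day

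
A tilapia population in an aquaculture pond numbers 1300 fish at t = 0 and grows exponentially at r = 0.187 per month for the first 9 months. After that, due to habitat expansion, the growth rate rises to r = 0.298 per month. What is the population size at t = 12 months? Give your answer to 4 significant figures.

17100 fish

Phase 1: N(9) = 1300·e^(0.187×9) = 1300·e^1.683 = 6996.18.
Phase 2 runs for 12 − 9 = 3 months at r = 0.298.
N(12) = 6996.18·e^(0.298×3) = 6996.18·e^0.894 = 17104.9.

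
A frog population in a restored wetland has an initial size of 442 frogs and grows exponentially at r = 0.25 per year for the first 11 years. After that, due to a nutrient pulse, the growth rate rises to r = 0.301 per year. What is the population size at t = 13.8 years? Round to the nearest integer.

16060 frogs

Phase 1: N(11) = 442·e^(0.25×11) = 442·e^2.75 = 6914.04.
Phase 2 runs for 13.8 − 11 = 2.8 years at r = 0.301.
N(13.8) = 6914.04·e^(0.301×2.8) = 6914.04·e^0.8428 = 16060.4.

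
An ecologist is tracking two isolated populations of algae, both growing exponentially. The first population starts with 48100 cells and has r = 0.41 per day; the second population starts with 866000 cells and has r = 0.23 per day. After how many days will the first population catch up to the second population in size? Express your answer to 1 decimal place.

Set 48100·e^(0.41t) = 866000·e^(0.23t).
e^((0.41 − 0.23)t) = 866000/48100 → e^(0.18·t) = 18.004.
0.18·t = ln(18.004) = 2.8906, so t = 2.8906/0.18 = 16.059.

16.1 days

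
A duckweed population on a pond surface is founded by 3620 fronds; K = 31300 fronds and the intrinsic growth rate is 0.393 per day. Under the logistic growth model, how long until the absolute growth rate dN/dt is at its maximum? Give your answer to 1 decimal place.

5.2 days

Logistic growth is fastest at N = K/2 = 15650.
A = (K − N₀)/N₀ = 7.6464. Set K/(1 + A·e^(−rt)) = K/2 → A·e^(−rt) = 1.
e^(−0.393t) = 1/7.6464 = 0.13078, so t = ln(7.6464)/0.393 = 2.0342/0.393 = 5.1762.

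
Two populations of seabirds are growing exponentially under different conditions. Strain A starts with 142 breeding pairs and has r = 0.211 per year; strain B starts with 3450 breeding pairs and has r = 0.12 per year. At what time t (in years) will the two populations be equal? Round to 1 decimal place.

35.1 years

Set 142·e^(0.211t) = 3450·e^(0.12t).
e^((0.211 − 0.12)t) = 3450/142 → e^(0.091·t) = 24.296.
0.091·t = ln(24.296) = 3.1903, so t = 3.1903/0.091 = 35.058.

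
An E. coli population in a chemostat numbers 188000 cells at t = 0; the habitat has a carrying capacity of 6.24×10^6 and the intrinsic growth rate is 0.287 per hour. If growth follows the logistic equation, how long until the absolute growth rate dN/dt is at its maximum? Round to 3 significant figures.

Logistic growth is fastest at N = K/2 = 3.12×10^6.
A = (K − N₀)/N₀ = 32.191. Set K/(1 + A·e^(−rt)) = K/2 → A·e^(−rt) = 1.
e^(−0.287t) = 1/32.191 = 0.0310641, so t = ln(32.191)/0.287 = 3.4717/0.287 = 12.097.

12.1 hours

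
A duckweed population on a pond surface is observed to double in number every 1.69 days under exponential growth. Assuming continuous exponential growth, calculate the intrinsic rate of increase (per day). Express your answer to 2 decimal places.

0.41 per day

r = ln(2)/t_d = 0.6931/1.69 = 0.41015.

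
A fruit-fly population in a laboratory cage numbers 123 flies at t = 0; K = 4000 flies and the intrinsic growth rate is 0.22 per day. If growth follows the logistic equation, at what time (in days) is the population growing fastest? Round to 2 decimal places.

Logistic growth is fastest at N = K/2 = 2000.
A = (K − N₀)/N₀ = 31.52. Set K/(1 + A·e^(−rt)) = K/2 → A·e^(−rt) = 1.
e^(−0.22t) = 1/31.52 = 0.0317256, so t = ln(31.52)/0.22 = 3.4506/0.22 = 15.685.

15.68 days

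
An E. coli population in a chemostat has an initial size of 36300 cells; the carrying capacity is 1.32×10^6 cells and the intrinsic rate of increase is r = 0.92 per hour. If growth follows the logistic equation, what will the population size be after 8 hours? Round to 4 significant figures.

1291000 cells

A = (K − N₀)/N₀ = (1.32×10^6 − 36300)/36300 = 35.364.
N(t) = K/(1 + A·e^(−rt)) = 1.32×10^6/(1 + 35.364×e^(−0.92×8)).
e^(−7.36) = 0.0006362; denominator = 1 + 35.364×0.0006362 = 1.0225.
N = 1.32×10^6/1.0225 = 1.290956×10^6.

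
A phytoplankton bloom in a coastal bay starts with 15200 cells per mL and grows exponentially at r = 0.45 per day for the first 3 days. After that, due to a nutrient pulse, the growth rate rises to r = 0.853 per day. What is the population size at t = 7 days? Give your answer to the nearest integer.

1778091 cells per mL

Phase 1: N(3) = 15200·e^(0.45×3) = 15200·e^1.35 = 58632.9.
Phase 2 runs for 7 − 3 = 4 days at r = 0.853.
N(7) = 58632.9·e^(0.853×4) = 58632.9·e^3.412 = 1.778091×10^6.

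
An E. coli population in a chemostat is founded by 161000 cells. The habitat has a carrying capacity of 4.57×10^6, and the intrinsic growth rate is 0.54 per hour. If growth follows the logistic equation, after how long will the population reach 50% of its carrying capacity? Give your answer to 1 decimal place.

A = (K − N₀)/N₀ = (4.57×10^6 − 161000)/161000 = 27.385.
Solve 4.57×10^6/(1 + 27.385·e^(−0.54t)) = 2.285×10^6: 1 + 27.385·e^(−0.54t) = 2, so e^(−0.54t) = 0.0365162.
−0.54·t = ln(0.0365162) = -3.31, so t = 3.31/0.54 = 6.1296.

6.1 hours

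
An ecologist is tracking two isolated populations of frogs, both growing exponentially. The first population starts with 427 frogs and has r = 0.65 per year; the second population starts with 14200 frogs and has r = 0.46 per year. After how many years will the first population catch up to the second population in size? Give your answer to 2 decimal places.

Set 427·e^(0.65t) = 14200·e^(0.46t).
e^((0.65 − 0.46)t) = 14200/427 → e^(0.19·t) = 33.255.
0.19·t = ln(33.255) = 3.5042, so t = 3.5042/0.19 = 18.443.

18.44 years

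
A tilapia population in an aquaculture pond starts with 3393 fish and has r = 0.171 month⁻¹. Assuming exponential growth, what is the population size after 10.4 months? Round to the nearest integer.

20088 fish

N(t) = N₀·e^(rt) = 3393 × e^(0.171×10.4) = 3393 × e^1.778.
e^1.778 ≈ 5.9204, so N ≈ 3393 × 5.9204 = 20087.8.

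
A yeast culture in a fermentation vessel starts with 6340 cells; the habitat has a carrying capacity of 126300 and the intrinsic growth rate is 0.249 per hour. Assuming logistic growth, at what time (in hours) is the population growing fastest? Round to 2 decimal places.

11.81 hours

Logistic growth is fastest at N = K/2 = 63150.
A = (K − N₀)/N₀ = 18.921. Set K/(1 + A·e^(−rt)) = K/2 → A·e^(−rt) = 1.
e^(−0.249t) = 1/18.921 = 0.052851, so t = ln(18.921)/0.249 = 2.9403/0.249 = 11.808.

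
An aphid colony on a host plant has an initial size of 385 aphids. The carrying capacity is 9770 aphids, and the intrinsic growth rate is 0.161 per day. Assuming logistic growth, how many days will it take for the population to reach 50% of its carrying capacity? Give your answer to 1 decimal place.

A = (K − N₀)/N₀ = (9770 − 385)/385 = 24.377.
Solve 9770/(1 + 24.377·e^(−0.161t)) = 4885: 1 + 24.377·e^(−0.161t) = 2, so e^(−0.161t) = 0.0410229.
−0.161·t = ln(0.0410229) = -3.1936, so t = 3.1936/0.161 = 19.836.

19.8 days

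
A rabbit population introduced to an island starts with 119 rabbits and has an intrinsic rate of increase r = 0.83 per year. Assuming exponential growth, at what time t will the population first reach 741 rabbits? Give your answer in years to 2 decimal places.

Set N₀·e^(rt) = 741: e^(0.83·t) = 741/119 = 6.2269.
0.83·t = ln(6.2269) = 1.8289, so t = 1.8289/0.83 = 2.2035.

2.20 years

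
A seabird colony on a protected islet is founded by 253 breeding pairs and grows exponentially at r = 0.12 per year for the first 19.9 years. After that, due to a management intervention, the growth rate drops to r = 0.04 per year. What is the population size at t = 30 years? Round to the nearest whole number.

4127 breeding pairs

Phase 1: N(19.9) = 253·e^(0.12×19.9) = 253·e^2.388 = 2755.6.
Phase 2 runs for 30 − 19.9 = 10.1 years at r = 0.04.
N(30) = 2755.6·e^(0.04×10.1) = 2755.6·e^0.404 = 4127.34.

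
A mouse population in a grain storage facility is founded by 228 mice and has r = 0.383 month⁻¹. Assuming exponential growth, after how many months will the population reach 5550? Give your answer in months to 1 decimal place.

8.3 months

Set N₀·e^(rt) = 5550: e^(0.383·t) = 5550/228 = 24.342.
0.383·t = ln(24.342) = 3.1922, so t = 3.1922/0.383 = 8.3347.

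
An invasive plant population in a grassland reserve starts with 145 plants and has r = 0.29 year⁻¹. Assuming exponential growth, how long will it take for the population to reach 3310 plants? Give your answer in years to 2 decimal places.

10.79 years

Set N₀·e^(rt) = 3310: e^(0.29·t) = 3310/145 = 22.828.
0.29·t = ln(22.828) = 3.128, so t = 3.128/0.29 = 10.786.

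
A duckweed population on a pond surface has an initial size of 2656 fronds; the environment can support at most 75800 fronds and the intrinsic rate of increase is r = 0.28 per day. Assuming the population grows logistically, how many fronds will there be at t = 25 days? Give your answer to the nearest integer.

73943 fronds

A = (K − N₀)/N₀ = (75800 − 2656)/2656 = 27.539.
N(t) = K/(1 + A·e^(−rt)) = 75800/(1 + 27.539×e^(−0.28×25)).
e^(−7) = 0.00091188; denominator = 1 + 27.539×0.00091188 = 1.0251.
N = 75800/1.0251 = 73943.1.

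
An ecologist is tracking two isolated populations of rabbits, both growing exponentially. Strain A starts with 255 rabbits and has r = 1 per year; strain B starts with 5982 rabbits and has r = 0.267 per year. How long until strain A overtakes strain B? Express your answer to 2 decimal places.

Set 255·e^(1t) = 5982·e^(0.267t).
e^((1 − 0.267)t) = 5982/255 → e^(0.733·t) = 23.459.
0.733·t = ln(23.459) = 3.1552, so t = 3.1552/0.733 = 4.3046.

4.30 years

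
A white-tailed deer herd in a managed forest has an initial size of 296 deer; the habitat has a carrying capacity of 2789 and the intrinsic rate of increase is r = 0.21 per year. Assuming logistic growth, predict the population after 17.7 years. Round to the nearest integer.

A = (K − N₀)/N₀ = (2789 − 296)/296 = 8.4223.
N(t) = K/(1 + A·e^(−rt)) = 2789/(1 + 8.4223×e^(−0.21×17.7)).
e^(−3.717) = 0.024307; denominator = 1 + 8.4223×0.024307 = 1.2047.
N = 2789/1.2047 = 2315.06.

2315 deer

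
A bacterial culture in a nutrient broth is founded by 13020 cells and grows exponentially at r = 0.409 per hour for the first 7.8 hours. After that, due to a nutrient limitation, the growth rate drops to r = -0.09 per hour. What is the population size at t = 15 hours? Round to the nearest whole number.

165453 cells

Phase 1: N(7.8) = 13020·e^(0.409×7.8) = 13020·e^3.19 = 316299.
Phase 2 runs for 15 − 7.8 = 7.2 hours at r = -0.09.
N(15) = 316299·e^(-0.09×7.2) = 316299·e^-0.648 = 165453.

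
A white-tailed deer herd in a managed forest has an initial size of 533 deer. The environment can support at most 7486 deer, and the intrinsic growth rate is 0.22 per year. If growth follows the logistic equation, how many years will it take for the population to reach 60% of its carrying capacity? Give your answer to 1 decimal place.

13.5 years

A = (K − N₀)/N₀ = (7486 − 533)/533 = 13.045.
Solve 7486/(1 + 13.045·e^(−0.22t)) = 4491.6: 1 + 13.045·e^(−0.22t) = 1.6667, so e^(−0.22t) = 0.051105.
−0.22·t = ln(0.051105) = -2.9739, so t = 2.9739/0.22 = 13.518.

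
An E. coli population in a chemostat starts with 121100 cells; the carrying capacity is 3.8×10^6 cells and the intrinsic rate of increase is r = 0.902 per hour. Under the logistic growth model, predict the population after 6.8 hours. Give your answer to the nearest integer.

3565113 cells

A = (K − N₀)/N₀ = (3.8×10^6 − 121100)/121100 = 30.379.
N(t) = K/(1 + A·e^(−rt)) = 3.8×10^6/(1 + 30.379×e^(−0.902×6.8)).
e^(−6.134) = 0.0021688; denominator = 1 + 30.379×0.0021688 = 1.0659.
N = 3.8×10^6/1.0659 = 3.565113×10^6.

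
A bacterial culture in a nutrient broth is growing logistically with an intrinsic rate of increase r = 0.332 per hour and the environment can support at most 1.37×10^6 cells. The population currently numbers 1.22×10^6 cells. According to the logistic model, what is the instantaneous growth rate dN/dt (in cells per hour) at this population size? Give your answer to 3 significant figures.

dN/dt = rN(1 − N/K) = 0.332 × 1.22×10^6 × (1 − 1.22×10^6/1.37×10^6).
1 − 1.22×10^6/1.37×10^6 = 0.10949; dN/dt = 0.332 × 1.22×10^6 × 0.10949 = 44347.

44300 cells per hour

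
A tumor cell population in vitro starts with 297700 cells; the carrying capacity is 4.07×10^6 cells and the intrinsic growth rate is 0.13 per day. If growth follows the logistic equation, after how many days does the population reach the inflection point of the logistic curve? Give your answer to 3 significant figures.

Logistic growth is fastest at N = K/2 = 2.035×10^6.
A = (K − N₀)/N₀ = 12.671. Set K/(1 + A·e^(−rt)) = K/2 → A·e^(−rt) = 1.
e^(−0.13t) = 1/12.671 = 0.0789174, so t = ln(12.671)/0.13 = 2.5394/0.13 = 19.533.

19.5 days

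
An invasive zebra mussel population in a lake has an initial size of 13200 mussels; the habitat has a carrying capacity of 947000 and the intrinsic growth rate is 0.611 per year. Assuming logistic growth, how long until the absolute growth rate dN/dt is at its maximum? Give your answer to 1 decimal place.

Logistic growth is fastest at N = K/2 = 473500.
A = (K − N₀)/N₀ = 70.742. Set K/(1 + A·e^(−rt)) = K/2 → A·e^(−rt) = 1.
e^(−0.611t) = 1/70.742 = 0.0141358, so t = ln(70.742)/0.611 = 4.259/0.611 = 6.9706.

7.0 years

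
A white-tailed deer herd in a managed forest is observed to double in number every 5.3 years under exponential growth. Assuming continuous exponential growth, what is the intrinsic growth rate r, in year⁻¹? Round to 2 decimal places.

0.13 per year

r = ln(2)/t_d = 0.6931/5.3 = 0.13078.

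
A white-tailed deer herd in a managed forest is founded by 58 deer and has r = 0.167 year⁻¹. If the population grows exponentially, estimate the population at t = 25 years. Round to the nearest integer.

3772 deer

N(t) = N₀·e^(rt) = 58 × e^(0.167×25) = 58 × e^4.175.
e^4.175 ≈ 65.04, so N ≈ 58 × 65.04 = 3772.31.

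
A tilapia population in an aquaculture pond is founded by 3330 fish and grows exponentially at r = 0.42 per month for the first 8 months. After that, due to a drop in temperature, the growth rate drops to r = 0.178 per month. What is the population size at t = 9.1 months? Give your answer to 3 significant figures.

117000 fish

Phase 1: N(8) = 3330·e^(0.42×8) = 3330·e^3.36 = 95868.
Phase 2 runs for 9.1 − 8 = 1.1 months at r = 0.178.
N(9.1) = 95868·e^(0.178×1.1) = 95868·e^0.1958 = 116603.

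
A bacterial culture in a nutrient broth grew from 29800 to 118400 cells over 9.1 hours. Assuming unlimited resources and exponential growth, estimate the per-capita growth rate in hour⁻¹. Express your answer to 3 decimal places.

0.152 per hour

From N(t) = N₀·e^(rt): e^(r·9.1) = 118400/29800 = 3.9732.
r·9.1 = ln(3.9732) = 1.3796, so r = 1.3796/9.1 = 0.1516.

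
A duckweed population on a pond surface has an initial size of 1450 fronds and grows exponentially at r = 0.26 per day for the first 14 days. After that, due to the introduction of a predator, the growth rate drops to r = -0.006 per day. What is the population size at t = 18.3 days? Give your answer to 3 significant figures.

53800 fronds

Phase 1: N(14) = 1450·e^(0.26×14) = 1450·e^3.64 = 55233.2.
Phase 2 runs for 18.3 − 14 = 4.3 days at r = -0.006.
N(18.3) = 55233.2·e^(-0.006×4.3) = 55233.2·e^-0.0258 = 53826.4.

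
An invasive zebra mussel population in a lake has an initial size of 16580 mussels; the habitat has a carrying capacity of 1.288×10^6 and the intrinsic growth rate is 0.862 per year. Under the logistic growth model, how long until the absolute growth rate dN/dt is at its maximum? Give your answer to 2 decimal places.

Logistic growth is fastest at N = K/2 = 644000.
A = (K − N₀)/N₀ = 76.684. Set K/(1 + A·e^(−rt)) = K/2 → A·e^(−rt) = 1.
e^(−0.862t) = 1/76.684 = 0.0130405, so t = ln(76.684)/0.862 = 4.3397/0.862 = 5.0344.

5.03 years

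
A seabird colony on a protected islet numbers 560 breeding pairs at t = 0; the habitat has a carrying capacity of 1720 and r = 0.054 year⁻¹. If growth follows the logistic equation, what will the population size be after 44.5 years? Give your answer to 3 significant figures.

1450 breeding pairs

A = (K − N₀)/N₀ = (1720 − 560)/560 = 2.0714.
N(t) = K/(1 + A·e^(−rt)) = 1720/(1 + 2.0714×e^(−0.054×44.5)).
e^(−2.403) = 0.090446; denominator = 1 + 2.0714×0.090446 = 1.1874.
N = 1720/1.1874 = 1448.6.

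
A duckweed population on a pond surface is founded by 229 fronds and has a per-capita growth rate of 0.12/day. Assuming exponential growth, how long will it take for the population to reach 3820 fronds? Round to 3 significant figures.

Set N₀·e^(rt) = 3820: e^(0.12·t) = 3820/229 = 16.681.
0.12·t = ln(16.681) = 2.8143, so t = 2.8143/0.12 = 23.452.

23.5 days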